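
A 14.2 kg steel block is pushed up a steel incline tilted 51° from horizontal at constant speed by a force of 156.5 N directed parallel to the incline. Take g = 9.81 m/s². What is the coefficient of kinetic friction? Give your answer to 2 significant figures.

0.55

At constant speed ΣF = 0 along the incline. The applied 156.5 N acts up the slope; the weight component mg sin 51° = 108.258 N and kinetic friction μN both act down the slope.
So 156.5 = 108.258 + μ × 87.666, giving μ = (156.5 − 108.258) / 87.666 = 0.5503.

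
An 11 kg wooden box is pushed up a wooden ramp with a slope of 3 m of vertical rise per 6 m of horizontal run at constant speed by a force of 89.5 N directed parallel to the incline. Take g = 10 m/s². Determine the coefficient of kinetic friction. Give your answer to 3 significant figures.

0.410

At constant speed ΣF = 0 along the incline. The applied 89.5 N acts up the slope; the weight component mg sin 26.57° = 49.193 N and kinetic friction μN both act down the slope.
So 89.5 = 49.193 + μ × 98.387, giving μ = (89.5 − 49.193) / 98.387 = 0.4097.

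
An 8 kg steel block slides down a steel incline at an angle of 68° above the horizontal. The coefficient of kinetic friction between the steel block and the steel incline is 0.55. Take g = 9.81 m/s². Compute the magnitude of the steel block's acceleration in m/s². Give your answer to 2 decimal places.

Resolving the weight along the incline: the component pulling the steel block down the slope is mg sin 68° = 8 × 9.81 × 0.9272 = 72.767 N, and the normal force is N = mg cos 68° = 8 × 9.81 × 0.3746 = 29.399 N.
Kinetic friction acts up the slope with magnitude f = μN = 0.55 × 29.399 = 16.169 N.
Net force along the incline is 72.767 − 16.169 = 56.598 N, so a = 56.598 / 8 = 7.0747 m/s².

7.07 m/s²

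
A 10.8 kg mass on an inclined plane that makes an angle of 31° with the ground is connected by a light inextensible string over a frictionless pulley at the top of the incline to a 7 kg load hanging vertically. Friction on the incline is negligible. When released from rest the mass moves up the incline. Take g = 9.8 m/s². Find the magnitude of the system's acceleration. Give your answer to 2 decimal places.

0.79 m/s²

For the mass on the incline: the weight component along the slope is m₁g sin 31° = 10.8 × 9.8 × 0.5150 = 54.508 N and the normal force is N = m₁g cos 31° = 90.723 N.
Newton's second law for the mass (up-slope positive): T − 54.508 = 10.8 a. For the hanging load (downward positive): 7 × 9.8 − T = 7 a.
Adding the two equations eliminates T: 14.092 = 17.8 a, so a = 0.7917 m/s².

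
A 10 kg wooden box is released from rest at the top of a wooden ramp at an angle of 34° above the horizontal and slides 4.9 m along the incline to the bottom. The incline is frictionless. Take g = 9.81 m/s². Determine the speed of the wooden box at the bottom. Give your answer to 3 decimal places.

The weight component along the incline is mg sin 34° = 54.857 N and the normal force is N = mg cos 34° = 81.329 N.
With no friction, a = g sin 34° = 5.4857 m/s².
Starting from rest over a distance of 4.9 m, v² = 2aL = 2 × 5.4857 × 4.9 = 53.7599, so v = 7.3321 m/s.

7.332 m/s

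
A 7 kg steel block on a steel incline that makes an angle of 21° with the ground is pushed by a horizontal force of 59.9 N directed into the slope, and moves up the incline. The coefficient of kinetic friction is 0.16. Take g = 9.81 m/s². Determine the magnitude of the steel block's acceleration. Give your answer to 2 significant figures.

The horizontal push has components F cos 21° = 59.9 × 0.9336 = 55.923 N up the incline and F sin 21° = 59.9 × 0.3584 = 21.468 N pressing into the surface.
The normal force is therefore N = mg cos 21° + F sin 21° = 64.110 + 21.468 = 85.578 N, and kinetic friction down the slope is μN = 0.16 × 85.578 = 13.692 N.
Along the incline: F cos 21° − mg sin 21° − μN = ma, so 55.923 − 24.611 − 13.692 = 7 a, giving a = 2.5171 m/s².

2.5 m/s²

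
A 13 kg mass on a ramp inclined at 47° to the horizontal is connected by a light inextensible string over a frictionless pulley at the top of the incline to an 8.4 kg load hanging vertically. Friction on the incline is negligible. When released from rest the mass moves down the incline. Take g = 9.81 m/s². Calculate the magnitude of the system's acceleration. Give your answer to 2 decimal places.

0.51 m/s²

For the mass on the incline: the weight component along the slope is m₁g sin 47° = 13 × 9.81 × 0.7314 = 93.275 N and the normal force is N = m₁g cos 47° = 86.975 N.
Newton's second law for the mass (down-slope positive): 93.275 − T = 13 a. For the hanging load (upward positive): T − 8.4 × 9.81 = 8.4 a.
Adding the two equations eliminates T: 10.871 = 21.4 a, so a = 0.5080 m/s².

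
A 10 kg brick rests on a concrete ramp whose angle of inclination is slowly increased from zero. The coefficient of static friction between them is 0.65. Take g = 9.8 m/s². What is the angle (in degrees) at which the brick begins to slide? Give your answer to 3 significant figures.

At the threshold of sliding, static friction is at its maximum μ_s N and exactly balances the weight component along the incline: mg sin θ = μ_s mg cos θ.
Hence tan θ = μ_s = 0.65, so θ = arctan(0.65) = 33.0239°.

33.0°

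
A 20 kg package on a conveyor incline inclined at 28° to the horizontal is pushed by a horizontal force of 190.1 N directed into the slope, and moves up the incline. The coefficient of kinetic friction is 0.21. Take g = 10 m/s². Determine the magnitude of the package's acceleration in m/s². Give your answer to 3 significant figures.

The horizontal push has components F cos 28° = 190.1 × 0.8829 = 167.839 N up the incline and F sin 28° = 190.1 × 0.4695 = 89.252 N pressing into the surface.
The normal force is therefore N = mg cos 28° + F sin 28° = 176.580 + 89.252 = 265.832 N, and kinetic friction down the slope is μN = 0.21 × 265.832 = 55.825 N.
Along the incline: F cos 28° − mg sin 28° − μN = ma, so 167.839 − 93.900 − 55.825 = 20 a, giving a = 0.9057 m/s².

0.906 m/s²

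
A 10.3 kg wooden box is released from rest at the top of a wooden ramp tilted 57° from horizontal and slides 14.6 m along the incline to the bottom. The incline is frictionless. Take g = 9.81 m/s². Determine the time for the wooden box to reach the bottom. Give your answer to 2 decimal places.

The weight component along the incline is mg sin 57° = 84.742 N and the normal force is N = mg cos 57° = 55.032 N.
With no friction, a = g sin 57° = 8.2274 m/s².
Starting from rest, L = ½at², so t = √(2L/a) = √(2 × 14.6 / 8.2274) = 1.8839 s.

1.88 s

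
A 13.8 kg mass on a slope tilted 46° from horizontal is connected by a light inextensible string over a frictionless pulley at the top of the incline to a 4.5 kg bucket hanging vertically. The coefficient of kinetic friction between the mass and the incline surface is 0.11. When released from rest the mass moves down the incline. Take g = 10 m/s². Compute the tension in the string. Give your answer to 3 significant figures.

55.8 N

For the mass on the incline: the weight component along the slope is m₁g sin 46° = 13.8 × 10 × 0.7193 = 99.263 N and the normal force is N = m₁g cos 46° = 95.863 N.
Kinetic friction opposes the mass's motion down the incline: f = μN = 0.11 × 95.863 = 10.545 N acting up the slope.
Newton's second law for the mass (down-slope positive): 99.263 − 10.545 − T = 13.8 a. For the hanging bucket (upward positive): T − 4.5 × 10 = 4.5 a.
Adding the two equations eliminates T: 43.718 = 18.3 a, so a = 2.3890 m/s².
Then from the hanging bucket's equation, T = 4.5 × (10 + 2.3890) = 55.750 N.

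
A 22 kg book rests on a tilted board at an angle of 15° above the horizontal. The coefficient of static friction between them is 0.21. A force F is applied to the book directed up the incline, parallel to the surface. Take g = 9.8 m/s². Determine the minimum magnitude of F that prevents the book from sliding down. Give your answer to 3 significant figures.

12.1 N

The normal force is N = mg cos 15° = 208.254 N. With F at its minimum the book is on the verge of sliding down, so static friction is at its maximum μ_s N = 0.21 × 208.254 = 43.733 N and acts up the slope.
Equilibrium along the incline: F + μ_s N = mg sin 15°, so F = 55.801 − 43.733 = 12.068 N.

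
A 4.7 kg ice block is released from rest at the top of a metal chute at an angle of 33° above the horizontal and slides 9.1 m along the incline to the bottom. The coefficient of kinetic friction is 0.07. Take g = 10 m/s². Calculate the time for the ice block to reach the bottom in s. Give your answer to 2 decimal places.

1.94 s

The weight component along the incline is mg sin 33° = 25.598 N and the normal force is N = mg cos 33° = 39.418 N.
Friction up the slope is f = μN = 0.07 × 39.418 = 2.759 N, so the net downslope force is 25.598 − 2.759 = 22.839 N and a = 22.839 / 4.7 = 4.8594 m/s².
Starting from rest, L = ½at², so t = √(2L/a) = √(2 × 9.1 / 4.8594) = 1.9353 s.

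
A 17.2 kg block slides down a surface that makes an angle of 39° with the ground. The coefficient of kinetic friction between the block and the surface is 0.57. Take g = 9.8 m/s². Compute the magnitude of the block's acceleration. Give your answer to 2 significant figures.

Resolving the weight along the incline: the component pulling the block down the slope is mg sin 39° = 17.2 × 9.8 × 0.6293 = 106.075 N, and the normal force is N = mg cos 39° = 17.2 × 9.8 × 0.7771 = 130.988 N.
Kinetic friction acts up the slope with magnitude f = μN = 0.57 × 130.988 = 74.663 N.
Net force along the incline is 106.075 − 74.663 = 31.412 N, so a = 31.412 / 17.2 = 1.8263 m/s².

1.8 m/s²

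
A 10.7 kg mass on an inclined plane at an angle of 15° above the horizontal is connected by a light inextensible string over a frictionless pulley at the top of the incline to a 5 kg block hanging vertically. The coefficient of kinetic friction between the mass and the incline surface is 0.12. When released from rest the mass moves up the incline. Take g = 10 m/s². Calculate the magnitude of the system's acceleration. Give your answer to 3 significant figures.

0.631 m/s²

For the mass on the incline: the weight component along the slope is m₁g sin 15° = 10.7 × 10 × 0.2588 = 27.692 N and the normal force is N = m₁g cos 15° = 103.354 N.
Kinetic friction opposes the mass's motion up the incline: f = μN = 0.12 × 103.354 = 12.402 N acting down the slope.
Newton's second law for the mass (up-slope positive): T − 27.692 − 12.402 = 10.7 a. For the hanging block (downward positive): 5 × 10 − T = 5 a.
Adding the two equations eliminates T: 9.906 = 15.7 a, so a = 0.6310 m/s².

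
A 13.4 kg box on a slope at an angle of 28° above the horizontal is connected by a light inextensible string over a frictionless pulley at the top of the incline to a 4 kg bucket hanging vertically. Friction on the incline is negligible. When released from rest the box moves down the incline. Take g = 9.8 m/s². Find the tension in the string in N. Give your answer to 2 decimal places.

44.36 N

For the box on the incline: the weight component along the slope is m₁g sin 28° = 13.4 × 9.8 × 0.4695 = 61.655 N and the normal force is N = m₁g cos 28° = 115.949 N.
Newton's second law for the box (down-slope positive): 61.655 − T = 13.4 a. For the hanging bucket (upward positive): T − 4 × 9.8 = 4 a.
Adding the two equations eliminates T: 22.455 = 17.4 a, so a = 1.2905 m/s².
Then from the hanging bucket's equation, T = 4 × (9.8 + 1.2905) = 44.362 N.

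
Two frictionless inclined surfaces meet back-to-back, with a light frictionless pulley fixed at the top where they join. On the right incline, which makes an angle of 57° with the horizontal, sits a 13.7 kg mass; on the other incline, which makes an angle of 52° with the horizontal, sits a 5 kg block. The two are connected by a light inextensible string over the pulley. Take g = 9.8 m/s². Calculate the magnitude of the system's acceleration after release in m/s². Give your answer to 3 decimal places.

3.957 m/s²

Resolve each weight along its own incline: the 13.7 kg mass has component 13.7 × 9.8 × sin 57° = 112.600 N down its slope, and the 5 kg mass has 5 × 9.8 × sin 52° = 38.613 N down its slope.
The 13.7 kg side's 112.600 N exceeds the other side's 38.613 N, so that mass slides down and the 5 kg mass slides up. Taking that direction as positive, Newton's second law for the whole system gives 112.600 − 38.613 = (13.7 + 5) a, so a = 73.987 / 18.7 = 3.9565 m/s².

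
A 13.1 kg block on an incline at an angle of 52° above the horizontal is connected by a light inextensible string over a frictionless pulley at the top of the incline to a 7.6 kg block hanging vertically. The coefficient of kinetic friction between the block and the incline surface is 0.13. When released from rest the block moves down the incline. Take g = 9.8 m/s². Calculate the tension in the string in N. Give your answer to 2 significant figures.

For the block on the incline: the weight component along the slope is m₁g sin 52° = 13.1 × 9.8 × 0.7880 = 101.163 N and the normal force is N = m₁g cos 52° = 79.039 N.
Kinetic friction opposes the block's motion down the incline: f = μN = 0.13 × 79.039 = 10.275 N acting up the slope.
Newton's second law for the block (down-slope positive): 101.163 − 10.275 − T = 13.1 a. For the hanging block (upward positive): T − 7.6 × 9.8 = 7.6 a.
Adding the two equations eliminates T: 16.408 = 20.7 a, so a = 0.7927 m/s².
Then from the hanging block's equation, T = 7.6 × (9.8 + 0.7927) = 80.505 N.

81 N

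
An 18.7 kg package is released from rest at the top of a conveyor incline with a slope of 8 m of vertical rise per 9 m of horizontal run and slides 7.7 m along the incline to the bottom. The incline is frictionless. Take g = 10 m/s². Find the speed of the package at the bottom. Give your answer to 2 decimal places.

The weight component along the incline is mg sin 41.63° = 124.236 N and the normal force is N = mg cos 41.63° = 139.766 N.
With no friction, a = g sin 41.63° = 6.6436 m/s².
Starting from rest over a distance of 7.7 m, v² = 2aL = 2 × 6.6436 × 7.7 = 102.3114, so v = 10.1149 m/s.

10.11 m/s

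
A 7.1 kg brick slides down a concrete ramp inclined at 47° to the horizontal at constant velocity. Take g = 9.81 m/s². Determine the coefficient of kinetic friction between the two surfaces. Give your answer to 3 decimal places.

At constant velocity the net force along the incline is zero: mg sin 47° = μ mg cos 47°.
So μ = tan 47° = 0.7314 / 0.6820 = 1.0724.

1.072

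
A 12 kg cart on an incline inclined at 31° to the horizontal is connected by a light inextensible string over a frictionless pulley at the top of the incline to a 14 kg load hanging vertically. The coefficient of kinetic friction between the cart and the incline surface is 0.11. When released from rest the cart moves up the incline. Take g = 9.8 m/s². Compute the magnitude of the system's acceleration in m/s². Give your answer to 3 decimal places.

2.521 m/s²

For the cart on the incline: the weight component along the slope is m₁g sin 31° = 12 × 9.8 × 0.5150 = 60.564 N and the normal force is N = m₁g cos 31° = 100.803 N.
Kinetic friction opposes the cart's motion up the incline: f = μN = 0.11 × 100.803 = 11.088 N acting down the slope.
Newton's second law for the cart (up-slope positive): T − 60.564 − 11.088 = 12 a. For the hanging load (downward positive): 14 × 9.8 − T = 14 a.
Adding the two equations eliminates T: 65.548 = 26 a, so a = 2.5211 m/s².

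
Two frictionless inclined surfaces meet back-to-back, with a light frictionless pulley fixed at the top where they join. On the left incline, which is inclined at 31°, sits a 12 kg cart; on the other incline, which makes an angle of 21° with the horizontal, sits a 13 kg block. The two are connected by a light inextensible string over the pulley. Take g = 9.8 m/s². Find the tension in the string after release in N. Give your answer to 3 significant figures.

Resolve each weight along its own incline: the 12 kg mass has component 12 × 9.8 × sin 31° = 60.568 N down its slope, and the 13 kg mass has 13 × 9.8 × sin 21° = 45.656 N down its slope.
The 12 kg side's 60.568 N exceeds the other side's 45.656 N, so that mass slides down and the 13 kg mass slides up. Taking that direction as positive, Newton's second law for the whole system gives 60.568 − 45.656 = (12 + 13) a, so a = 14.912 / 25 = 0.5965 m/s².
For the 13 kg mass (up-slope positive): T − 45.656 = 13 × 0.5965, so T = 53.410 N.

53.4 N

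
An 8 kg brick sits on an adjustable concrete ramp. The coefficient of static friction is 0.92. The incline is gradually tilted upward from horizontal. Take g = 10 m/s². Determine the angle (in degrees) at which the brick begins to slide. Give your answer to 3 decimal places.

42.614°

At the threshold of sliding, static friction is at its maximum μ_s N and exactly balances the weight component along the incline: mg sin θ = μ_s mg cos θ.
Hence tan θ = μ_s = 0.92, so θ = arctan(0.92) = 42.6141°.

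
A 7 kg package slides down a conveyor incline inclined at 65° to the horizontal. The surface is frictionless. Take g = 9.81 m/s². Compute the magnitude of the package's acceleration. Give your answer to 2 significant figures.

8.9 m/s²

Resolving the weight along the incline: the component pulling the package down the slope is mg sin 65° = 7 × 9.81 × 0.9063 = 62.236 N, and the normal force is N = mg cos 65° = 7 × 9.81 × 0.4226 = 29.020 N.
With no friction the net force along the incline is 62.236 N, so a = g sin 65° = 62.236 / 7 = 8.8909 m/s².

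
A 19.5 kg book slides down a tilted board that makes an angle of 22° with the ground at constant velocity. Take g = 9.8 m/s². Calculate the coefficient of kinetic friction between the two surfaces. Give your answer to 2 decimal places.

At constant velocity the net force along the incline is zero: mg sin 22° = μ mg cos 22°.
So μ = tan 22° = 0.3746 / 0.9272 = 0.4040.

0.40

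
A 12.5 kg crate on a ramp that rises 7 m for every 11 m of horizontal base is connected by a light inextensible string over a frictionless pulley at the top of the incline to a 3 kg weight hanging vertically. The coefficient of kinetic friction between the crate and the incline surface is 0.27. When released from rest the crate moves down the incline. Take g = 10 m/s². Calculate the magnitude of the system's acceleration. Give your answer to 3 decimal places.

For the crate on the incline: the weight component along the slope is m₁g sin 32.47° = 12.5 × 10 × 0.5369 = 67.113 N and the normal force is N = m₁g cos 32.47° = 105.458 N.
Kinetic friction opposes the crate's motion down the incline: f = μN = 0.27 × 105.458 = 28.474 N acting up the slope.
Newton's second law for the crate (down-slope positive): 67.113 − 28.474 − T = 12.5 a. For the hanging weight (upward positive): T − 3 × 10 = 3 a.
Adding the two equations eliminates T: 8.639 = 15.5 a, so a = 0.5574 m/s².

0.557 m/s²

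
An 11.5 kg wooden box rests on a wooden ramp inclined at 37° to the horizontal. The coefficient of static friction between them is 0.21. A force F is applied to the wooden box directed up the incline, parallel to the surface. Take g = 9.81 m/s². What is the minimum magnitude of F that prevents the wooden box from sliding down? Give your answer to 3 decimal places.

The normal force is N = mg cos 37° = 90.098 N. With F at its minimum the wooden box is on the verge of sliding down, so static friction is at its maximum μ_s N = 0.21 × 90.098 = 18.921 N and acts up the slope.
Equilibrium along the incline: F + μ_s N = mg sin 37°, so F = 67.894 − 18.921 = 48.973 N.

48.973 N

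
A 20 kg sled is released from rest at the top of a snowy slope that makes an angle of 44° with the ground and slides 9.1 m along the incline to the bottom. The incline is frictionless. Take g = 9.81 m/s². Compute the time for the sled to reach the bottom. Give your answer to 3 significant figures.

1.63 s

The weight component along the incline is mg sin 44° = 136.292 N and the normal force is N = mg cos 44° = 141.134 N.
With no friction, a = g sin 44° = 6.8146 m/s².
Starting from rest, L = ½at², so t = √(2L/a) = √(2 × 9.1 / 6.8146) = 1.6342 s.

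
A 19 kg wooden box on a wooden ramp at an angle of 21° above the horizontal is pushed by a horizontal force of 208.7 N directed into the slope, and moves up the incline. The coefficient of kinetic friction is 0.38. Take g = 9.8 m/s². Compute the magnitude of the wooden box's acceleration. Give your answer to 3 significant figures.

The horizontal push has components F cos 21° = 208.7 × 0.9336 = 194.842 N up the incline and F sin 21° = 208.7 × 0.3584 = 74.798 N pressing into the surface.
The normal force is therefore N = mg cos 21° + F sin 21° = 173.836 + 74.798 = 248.634 N, and kinetic friction down the slope is μN = 0.38 × 248.634 = 94.481 N.
Along the incline: F cos 21° − mg sin 21° − μN = ma, so 194.842 − 66.734 − 94.481 = 19 a, giving a = 1.7698 m/s².

1.77 m/s²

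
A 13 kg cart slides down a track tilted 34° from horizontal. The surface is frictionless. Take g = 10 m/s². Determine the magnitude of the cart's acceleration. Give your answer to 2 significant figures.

Resolving the weight along the incline: the component pulling the cart down the slope is mg sin 34° = 13 × 10 × 0.5592 = 72.696 N, and the normal force is N = mg cos 34° = 13 × 10 × 0.8290 = 107.770 N.
With no friction the net force along the incline is 72.696 N, so a = g sin 34° = 72.696 / 13 = 5.5920 m/s².

5.6 m/s²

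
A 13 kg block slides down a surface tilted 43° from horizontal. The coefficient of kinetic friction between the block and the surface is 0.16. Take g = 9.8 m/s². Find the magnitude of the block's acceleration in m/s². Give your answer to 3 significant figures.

Resolving the weight along the incline: the component pulling the block down the slope is mg sin 43° = 13 × 9.8 × 0.6820 = 86.887 N, and the normal force is N = mg cos 43° = 13 × 9.8 × 0.7314 = 93.180 N.
Kinetic friction acts up the slope with magnitude f = μN = 0.16 × 93.180 = 14.909 N.
Net force along the incline is 86.887 − 14.909 = 71.978 N, so a = 71.978 / 13 = 5.5368 m/s².

5.54 m/s²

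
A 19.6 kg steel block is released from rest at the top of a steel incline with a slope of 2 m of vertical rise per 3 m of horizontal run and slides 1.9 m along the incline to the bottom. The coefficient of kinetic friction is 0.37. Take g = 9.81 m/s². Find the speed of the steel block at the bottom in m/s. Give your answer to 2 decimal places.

The weight component along the incline is mg sin 33.69° = 106.656 N and the normal force is N = mg cos 33.69° = 159.983 N.
Friction up the slope is f = μN = 0.37 × 159.983 = 59.194 N, so the net downslope force is 106.656 − 59.194 = 47.462 N and a = 47.462 / 19.6 = 2.4215 m/s².
Starting from rest over a distance of 1.9 m, v² = 2aL = 2 × 2.4215 × 1.9 = 9.2017, so v = 3.0334 m/s.

3.03 m/s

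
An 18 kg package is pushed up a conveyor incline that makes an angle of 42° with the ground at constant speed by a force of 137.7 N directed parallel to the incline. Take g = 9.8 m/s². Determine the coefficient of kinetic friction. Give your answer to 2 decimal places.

At constant speed ΣF = 0 along the incline. The applied 137.7 N acts up the slope; the weight component mg sin 42° = 118.035 N and kinetic friction μN both act down the slope.
So 137.7 = 118.035 + μ × 131.091, giving μ = (137.7 − 118.035) / 131.091 = 0.1500.

0.15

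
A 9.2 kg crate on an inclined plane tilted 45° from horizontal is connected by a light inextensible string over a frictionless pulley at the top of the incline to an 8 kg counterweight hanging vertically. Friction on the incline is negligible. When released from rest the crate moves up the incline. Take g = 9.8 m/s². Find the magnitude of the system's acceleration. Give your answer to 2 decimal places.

For the crate on the incline: the weight component along the slope is m₁g sin 45° = 9.2 × 9.8 × 0.7071 = 63.752 N and the normal force is N = m₁g cos 45° = 63.753 N.
Newton's second law for the crate (up-slope positive): T − 63.752 = 9.2 a. For the hanging counterweight (downward positive): 8 × 9.8 − T = 8 a.
Adding the two equations eliminates T: 14.648 = 17.2 a, so a = 0.8516 m/s².

0.85 m/s²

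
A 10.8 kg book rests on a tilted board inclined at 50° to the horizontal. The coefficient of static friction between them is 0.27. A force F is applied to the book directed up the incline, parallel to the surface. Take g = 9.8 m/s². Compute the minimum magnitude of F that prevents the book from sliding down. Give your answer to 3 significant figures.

The normal force is N = mg cos 50° = 68.033 N. With F at its minimum the book is on the verge of sliding down, so static friction is at its maximum μ_s N = 0.27 × 68.033 = 18.369 N and acts up the slope.
Equilibrium along the incline: F + μ_s N = mg sin 50°, so F = 81.078 − 18.369 = 62.709 N.

62.7 N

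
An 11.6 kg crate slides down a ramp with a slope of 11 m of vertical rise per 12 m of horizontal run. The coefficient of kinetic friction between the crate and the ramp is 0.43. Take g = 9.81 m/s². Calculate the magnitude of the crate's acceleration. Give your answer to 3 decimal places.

3.519 m/s²

Resolving the weight along the incline: the component pulling the crate down the slope is mg sin 42.51° = 11.6 × 9.81 × 0.6757 = 76.892 N, and the normal force is N = mg cos 42.51° = 11.6 × 9.81 × 0.7372 = 83.890 N.
Kinetic friction acts up the slope with magnitude f = μN = 0.43 × 83.890 = 36.073 N.
Net force along the incline is 76.892 − 36.073 = 40.819 N, so a = 40.819 / 11.6 = 3.5189 m/s².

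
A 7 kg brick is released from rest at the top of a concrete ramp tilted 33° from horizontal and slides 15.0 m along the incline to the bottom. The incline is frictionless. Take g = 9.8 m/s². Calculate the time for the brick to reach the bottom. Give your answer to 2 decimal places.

The weight component along the incline is mg sin 33° = 37.362 N and the normal force is N = mg cos 33° = 57.533 N.
With no friction, a = g sin 33° = 5.3375 m/s².
Starting from rest, L = ½at², so t = √(2L/a) = √(2 × 15.0 / 5.3375) = 2.3708 s.

2.37 s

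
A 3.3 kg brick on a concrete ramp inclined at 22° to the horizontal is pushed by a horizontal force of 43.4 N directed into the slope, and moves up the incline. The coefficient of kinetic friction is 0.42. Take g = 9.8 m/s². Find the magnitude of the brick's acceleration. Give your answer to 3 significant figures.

2.64 m/s²

The horizontal push has components F cos 22° = 43.4 × 0.9272 = 40.240 N up the incline and F sin 22° = 43.4 × 0.3746 = 16.258 N pressing into the surface.
The normal force is therefore N = mg cos 22° + F sin 22° = 29.986 + 16.258 = 46.244 N, and kinetic friction down the slope is μN = 0.42 × 46.244 = 19.422 N.
Along the incline: F cos 22° − mg sin 22° − μN = ma, so 40.240 − 12.115 − 19.422 = 3.3 a, giving a = 2.6373 m/s².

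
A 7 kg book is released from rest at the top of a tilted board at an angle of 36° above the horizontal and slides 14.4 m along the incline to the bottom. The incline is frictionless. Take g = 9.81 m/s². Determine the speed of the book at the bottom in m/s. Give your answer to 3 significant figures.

The weight component along the incline is mg sin 36° = 40.363 N and the normal force is N = mg cos 36° = 55.555 N.
With no friction, a = g sin 36° = 5.7662 m/s².
Starting from rest over a distance of 14.4 m, v² = 2aL = 2 × 5.7662 × 14.4 = 166.0666, so v = 12.8867 m/s.

12.9 m/s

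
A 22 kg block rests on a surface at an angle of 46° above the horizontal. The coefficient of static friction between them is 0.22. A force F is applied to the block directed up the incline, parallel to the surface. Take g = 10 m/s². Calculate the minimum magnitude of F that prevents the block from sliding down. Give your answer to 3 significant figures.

The normal force is N = mg cos 46° = 152.825 N. With F at its minimum the block is on the verge of sliding down, so static friction is at its maximum μ_s N = 0.22 × 152.825 = 33.621 N and acts up the slope.
Equilibrium along the incline: F + μ_s N = mg sin 46°, so F = 158.255 − 33.621 = 124.634 N.

125 N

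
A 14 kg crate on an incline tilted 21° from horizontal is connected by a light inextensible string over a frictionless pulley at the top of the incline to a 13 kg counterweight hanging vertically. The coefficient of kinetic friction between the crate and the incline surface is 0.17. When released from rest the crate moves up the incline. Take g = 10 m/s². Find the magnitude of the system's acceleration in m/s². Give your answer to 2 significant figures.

2.1 m/s²

For the crate on the incline: the weight component along the slope is m₁g sin 21° = 14 × 10 × 0.3584 = 50.176 N and the normal force is N = m₁g cos 21° = 130.701 N.
Kinetic friction opposes the crate's motion up the incline: f = μN = 0.17 × 130.701 = 22.219 N acting down the slope.
Newton's second law for the crate (up-slope positive): T − 50.176 − 22.219 = 14 a. For the hanging counterweight (downward positive): 13 × 10 − T = 13 a.
Adding the two equations eliminates T: 57.605 = 27 a, so a = 2.1335 m/s².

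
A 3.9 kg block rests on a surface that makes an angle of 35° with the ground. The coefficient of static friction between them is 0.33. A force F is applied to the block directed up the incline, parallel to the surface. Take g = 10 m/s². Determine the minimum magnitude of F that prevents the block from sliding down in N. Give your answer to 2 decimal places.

The normal force is N = mg cos 35° = 31.947 N. With F at its minimum the block is on the verge of sliding down, so static friction is at its maximum μ_s N = 0.33 × 31.947 = 10.543 N and acts up the slope.
Equilibrium along the incline: F + μ_s N = mg sin 35°, so F = 22.369 − 10.543 = 11.826 N.

11.83 N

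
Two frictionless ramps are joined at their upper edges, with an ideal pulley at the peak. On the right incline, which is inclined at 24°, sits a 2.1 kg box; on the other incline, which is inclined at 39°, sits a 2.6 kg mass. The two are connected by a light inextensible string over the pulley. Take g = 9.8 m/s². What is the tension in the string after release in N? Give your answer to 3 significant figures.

11.8 N

Resolve each weight along its own incline: the 2.1 kg mass has component 2.1 × 9.8 × sin 24° = 8.371 N down its slope, and the 2.6 kg mass has 2.6 × 9.8 × sin 39° = 16.035 N down its slope.
The 2.6 kg side's 16.035 N exceeds the other side's 8.371 N, so that mass slides down and the 2.1 kg mass slides up. Taking that direction as positive, Newton's second law for the whole system gives 16.035 − 8.371 = (2.1 + 2.6) a, so a = 7.664 / 4.7 = 1.6306 m/s².
For the 2.1 kg mass (up-slope positive): T − 8.371 = 2.1 × 1.6306, so T = 11.795 N.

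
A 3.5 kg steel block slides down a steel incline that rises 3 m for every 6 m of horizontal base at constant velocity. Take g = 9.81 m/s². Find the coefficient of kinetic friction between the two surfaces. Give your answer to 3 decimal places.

At constant velocity the net force along the incline is zero: mg sin 26.57° = μ mg cos 26.57°.
So μ = tan 26.57° = 0.4472 / 0.8944 = 0.5000.

0.500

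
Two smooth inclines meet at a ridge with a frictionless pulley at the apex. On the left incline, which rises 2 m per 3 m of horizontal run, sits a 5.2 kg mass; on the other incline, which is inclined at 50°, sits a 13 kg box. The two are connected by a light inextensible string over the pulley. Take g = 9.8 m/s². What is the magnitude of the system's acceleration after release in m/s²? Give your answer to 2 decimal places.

Resolve each weight along its own incline: the 5.2 kg mass has component 5.2 × 9.8 × sin 33.69° = 28.268 N down its slope, and the 13 kg mass has 13 × 9.8 × sin 50° = 97.594 N down its slope.
The 13 kg side's 97.594 N exceeds the other side's 28.268 N, so that mass slides down and the 5.2 kg mass slides up. Taking that direction as positive, Newton's second law for the whole system gives 97.594 − 28.268 = (5.2 + 13) a, so a = 69.326 / 18.2 = 3.8091 m/s².

3.81 m/s²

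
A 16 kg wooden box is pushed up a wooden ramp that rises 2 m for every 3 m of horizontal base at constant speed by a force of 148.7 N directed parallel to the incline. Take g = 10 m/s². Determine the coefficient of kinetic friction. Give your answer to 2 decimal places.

At constant speed ΣF = 0 along the incline. The applied 148.7 N acts up the slope; the weight component mg sin 33.69° = 88.752 N and kinetic friction μN both act down the slope.
So 148.7 = 88.752 + μ × 133.128, giving μ = (148.7 − 88.752) / 133.128 = 0.4503.

0.45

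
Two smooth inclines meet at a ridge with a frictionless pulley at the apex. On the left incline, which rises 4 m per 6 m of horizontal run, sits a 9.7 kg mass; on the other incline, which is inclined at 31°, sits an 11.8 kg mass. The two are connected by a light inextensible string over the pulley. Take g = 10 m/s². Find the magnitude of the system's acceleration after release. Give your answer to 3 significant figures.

Resolve each weight along its own incline: the 9.7 kg mass has component 9.7 × 10 × sin 33.69° = 53.806 N down its slope, and the 11.8 kg mass has 11.8 × 10 × sin 31° = 60.774 N down its slope.
The 11.8 kg side's 60.774 N exceeds the other side's 53.806 N, so that mass slides down and the 9.7 kg mass slides up. Taking that direction as positive, Newton's second law for the whole system gives 60.774 − 53.806 = (9.7 + 11.8) a, so a = 6.968 / 21.5 = 0.3241 m/s².

0.324 m/s²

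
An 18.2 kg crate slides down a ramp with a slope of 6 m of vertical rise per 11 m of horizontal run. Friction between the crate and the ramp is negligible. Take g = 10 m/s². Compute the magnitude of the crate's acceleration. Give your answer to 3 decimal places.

4.789 m/s²

Resolving the weight along the incline: the component pulling the crate down the slope is mg sin 28.61° = 18.2 × 10 × 0.4789 = 87.160 N, and the normal force is N = mg cos 28.61° = 18.2 × 10 × 0.8779 = 159.778 N.
With no friction the net force along the incline is 87.160 N, so a = g sin 28.61° = 87.160 / 18.2 = 4.7890 m/s².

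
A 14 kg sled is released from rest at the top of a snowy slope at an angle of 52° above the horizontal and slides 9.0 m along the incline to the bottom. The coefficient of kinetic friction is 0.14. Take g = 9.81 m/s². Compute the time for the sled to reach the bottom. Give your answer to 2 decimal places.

The weight component along the incline is mg sin 52° = 108.225 N and the normal force is N = mg cos 52° = 84.555 N.
Friction up the slope is f = μN = 0.14 × 84.555 = 11.838 N, so the net downslope force is 108.225 − 11.838 = 96.387 N and a = 96.387 / 14 = 6.8848 m/s².
Starting from rest, L = ½at², so t = √(2L/a) = √(2 × 9.0 / 6.8848) = 1.6169 s.

1.62 s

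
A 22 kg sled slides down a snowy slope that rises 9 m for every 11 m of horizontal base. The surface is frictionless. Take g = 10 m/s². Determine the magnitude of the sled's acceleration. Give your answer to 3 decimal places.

6.332 m/s²

Resolving the weight along the incline: the component pulling the sled down the slope is mg sin 39.29° = 22 × 10 × 0.6332 = 139.304 N, and the normal force is N = mg cos 39.29° = 22 × 10 × 0.7740 = 170.280 N.
With no friction the net force along the incline is 139.304 N, so a = g sin 39.29° = 139.304 / 22 = 6.3320 m/s².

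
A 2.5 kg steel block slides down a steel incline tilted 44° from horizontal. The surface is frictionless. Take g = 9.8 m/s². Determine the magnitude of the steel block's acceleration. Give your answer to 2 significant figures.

Resolving the weight along the incline: the component pulling the steel block down the slope is mg sin 44° = 2.5 × 9.8 × 0.6947 = 17.020 N, and the normal force is N = mg cos 44° = 2.5 × 9.8 × 0.7193 = 17.623 N.
With no friction the net force along the incline is 17.020 N, so a = g sin 44° = 17.020 / 2.5 = 6.8080 m/s².

6.8 m/s²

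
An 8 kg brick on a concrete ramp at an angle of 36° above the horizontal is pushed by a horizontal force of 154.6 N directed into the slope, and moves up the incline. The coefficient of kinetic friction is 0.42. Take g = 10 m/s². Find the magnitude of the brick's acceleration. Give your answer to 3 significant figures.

The horizontal push has components F cos 36° = 154.6 × 0.8090 = 125.071 N up the incline and F sin 36° = 154.6 × 0.5878 = 90.874 N pressing into the surface.
The normal force is therefore N = mg cos 36° + F sin 36° = 64.720 + 90.874 = 155.594 N, and kinetic friction down the slope is μN = 0.42 × 155.594 = 65.349 N.
Along the incline: F cos 36° − mg sin 36° − μN = ma, so 125.071 − 47.024 − 65.349 = 8 a, giving a = 1.5872 m/s².

1.59 m/s²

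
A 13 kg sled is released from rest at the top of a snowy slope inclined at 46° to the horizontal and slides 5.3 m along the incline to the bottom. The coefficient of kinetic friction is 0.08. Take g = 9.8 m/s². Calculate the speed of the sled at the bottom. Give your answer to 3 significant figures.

The weight component along the incline is mg sin 46° = 91.644 N and the normal force is N = mg cos 46° = 88.499 N.
Friction up the slope is f = μN = 0.08 × 88.499 = 7.080 N, so the net downslope force is 91.644 − 7.080 = 84.564 N and a = 84.564 / 13 = 6.5049 m/s².
Starting from rest over a distance of 5.3 m, v² = 2aL = 2 × 6.5049 × 5.3 = 68.9519, so v = 8.3037 m/s.

8.30 m/s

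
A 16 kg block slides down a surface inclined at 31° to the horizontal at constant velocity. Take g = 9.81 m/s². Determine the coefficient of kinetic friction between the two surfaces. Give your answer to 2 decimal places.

0.60

At constant velocity the net force along the incline is zero: mg sin 31° = μ mg cos 31°.
So μ = tan 31° = 0.5150 / 0.8572 = 0.6008.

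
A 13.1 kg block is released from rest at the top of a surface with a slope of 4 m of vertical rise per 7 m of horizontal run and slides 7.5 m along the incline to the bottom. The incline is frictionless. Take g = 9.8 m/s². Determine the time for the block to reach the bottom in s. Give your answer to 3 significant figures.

The weight component along the incline is mg sin 29.74° = 63.694 N and the normal force is N = mg cos 29.74° = 111.465 N.
With no friction, a = g sin 29.74° = 4.8622 m/s².
Starting from rest, L = ½at², so t = √(2L/a) = √(2 × 7.5 / 4.8622) = 1.7564 s.

1.76 s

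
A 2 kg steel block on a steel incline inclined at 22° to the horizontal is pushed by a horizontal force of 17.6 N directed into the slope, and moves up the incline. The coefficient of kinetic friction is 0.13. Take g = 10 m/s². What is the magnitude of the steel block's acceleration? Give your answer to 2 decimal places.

The horizontal push has components F cos 22° = 17.6 × 0.9272 = 16.319 N up the incline and F sin 22° = 17.6 × 0.3746 = 6.593 N pressing into the surface.
The normal force is therefore N = mg cos 22° + F sin 22° = 18.544 + 6.593 = 25.137 N, and kinetic friction down the slope is μN = 0.13 × 25.137 = 3.268 N.
Along the incline: F cos 22° − mg sin 22° − μN = ma, so 16.319 − 7.492 − 3.268 = 2 a, giving a = 2.7795 m/s².

2.78 m/s²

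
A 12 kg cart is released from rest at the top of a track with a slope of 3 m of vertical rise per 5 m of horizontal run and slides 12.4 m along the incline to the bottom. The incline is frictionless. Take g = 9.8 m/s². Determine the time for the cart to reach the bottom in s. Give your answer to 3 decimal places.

The weight component along the incline is mg sin 30.96° = 60.505 N and the normal force is N = mg cos 30.96° = 100.841 N.
With no friction, a = g sin 30.96° = 5.0421 m/s².
Starting from rest, L = ½at², so t = √(2L/a) = √(2 × 12.4 / 5.0421) = 2.2178 s.

2.218 s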